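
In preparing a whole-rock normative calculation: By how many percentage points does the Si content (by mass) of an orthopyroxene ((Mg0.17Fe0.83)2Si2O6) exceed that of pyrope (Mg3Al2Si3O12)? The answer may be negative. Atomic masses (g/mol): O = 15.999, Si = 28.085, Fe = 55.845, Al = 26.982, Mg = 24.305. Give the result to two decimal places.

1.29 percentage points

Si in (Mg0.17Fe0.83)2Si2O6: molar mass 253.130 g/mol; 2×28.085 = 56.170 g → 22.19 wt%.
Si in Mg3Al2Si3O12: molar mass 403.122 g/mol; 3×28.085 = 84.255 g → 20.90 wt%.
Difference = 22.19 − 20.90 = 1.29 percentage points.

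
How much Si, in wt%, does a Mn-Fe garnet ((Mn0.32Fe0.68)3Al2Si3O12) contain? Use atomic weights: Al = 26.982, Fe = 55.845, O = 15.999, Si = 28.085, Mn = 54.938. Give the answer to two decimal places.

16.96 wt%

Molar mass of (Mn0.32Fe0.68)3Al2Si3O12: 0.96×54.938 + 2.04×55.845 + 2×26.982 + 3×28.085 + 12×15.999 = 496.871 g/mol.
Mass of Si per formula unit: 3 × 28.085 = 84.255 g.
Weight fraction Si = 84.255 / 496.871 = 0.1696.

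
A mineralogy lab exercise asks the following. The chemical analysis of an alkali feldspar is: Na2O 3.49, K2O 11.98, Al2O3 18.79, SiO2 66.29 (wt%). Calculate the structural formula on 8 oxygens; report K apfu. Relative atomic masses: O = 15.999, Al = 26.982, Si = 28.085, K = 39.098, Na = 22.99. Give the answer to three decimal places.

Na2O: 3.49/61.979 = 0.05631 mol → 0.11262 mol Na, 0.05631 mol O.
K2O: 11.98/94.195 = 0.12718 mol → 0.25436 mol K, 0.12718 mol O.
Al2O3: 18.79/101.961 = 0.18429 mol → 0.36858 mol Al, 0.55287 mol O.
SiO2: 66.29/60.083 = 1.10331 mol → 1.10331 mol Si, 2.20662 mol O.
Total oxygen = 2.94298 mol. Normalization factor = 8/2.94298 = 2.71833.
K per 8 O = 0.25436 × 2.71833 = 0.691.

0.691 K apfu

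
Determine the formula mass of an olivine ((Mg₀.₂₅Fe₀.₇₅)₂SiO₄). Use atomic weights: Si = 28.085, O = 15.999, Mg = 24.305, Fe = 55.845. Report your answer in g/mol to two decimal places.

188.00 g/mol

Mg: 0.50 × 24.305 = 12.1525
Fe: 1.50 × 55.845 = 83.7675
Si: 1 × 28.085 = 28.0850
O: 4 × 15.999 = 63.9960
Summing the contributions gives the formula mass.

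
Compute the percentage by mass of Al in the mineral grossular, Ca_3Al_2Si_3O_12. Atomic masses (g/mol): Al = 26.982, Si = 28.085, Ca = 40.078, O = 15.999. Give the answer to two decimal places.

11.98 mass %

Formula mass = 3×40.078 + 2×26.982 + 3×28.085 + 12×15.999 = 450.441 g/mol, of which 53.964 g is Al.
So Al makes up 53.964/450.441 = 0.1198 of the mass, i.e. 11.98%.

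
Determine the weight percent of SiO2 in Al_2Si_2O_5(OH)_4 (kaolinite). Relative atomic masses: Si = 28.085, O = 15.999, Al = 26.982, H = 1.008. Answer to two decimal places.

46.55 wt%

Formula mass = 258.157 g/mol.
2 Si → 2.0000 mol SiO2 per formula unit; M(SiO2) = 60.083, so SiO2 mass = 120.166 g.
120.166/258.157 × 100 = 46.55 wt%.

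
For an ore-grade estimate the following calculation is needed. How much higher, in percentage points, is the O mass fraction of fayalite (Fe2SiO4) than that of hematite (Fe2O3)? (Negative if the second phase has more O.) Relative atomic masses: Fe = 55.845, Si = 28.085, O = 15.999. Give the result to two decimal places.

1.35 percentage points

O in Fe2SiO4: molar mass 203.771 g/mol; 4×15.999 = 63.996 g → 31.41 wt%.
O in Fe2O3: molar mass 159.687 g/mol; 3×15.999 = 47.997 g → 30.06 wt%.
Difference = 31.41 − 30.06 = 1.35 percentage points.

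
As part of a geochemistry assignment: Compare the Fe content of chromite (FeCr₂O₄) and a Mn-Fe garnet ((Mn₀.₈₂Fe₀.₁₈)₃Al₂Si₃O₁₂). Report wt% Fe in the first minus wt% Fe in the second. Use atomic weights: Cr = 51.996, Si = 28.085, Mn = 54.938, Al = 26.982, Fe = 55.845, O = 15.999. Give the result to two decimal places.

Fe in FeCr₂O₄: molar mass 223.833 g/mol; 1×55.845 = 55.845 g → 24.95 wt%.
Fe in (Mn₀.₈₂Fe₀.₁₈)₃Al₂Si₃O₁₂: molar mass 495.511 g/mol; 0.54×55.845 = 30.156 g → 6.09 wt%.
Difference = 24.95 − 6.09 = 18.86 percentage points.

18.86 percentage points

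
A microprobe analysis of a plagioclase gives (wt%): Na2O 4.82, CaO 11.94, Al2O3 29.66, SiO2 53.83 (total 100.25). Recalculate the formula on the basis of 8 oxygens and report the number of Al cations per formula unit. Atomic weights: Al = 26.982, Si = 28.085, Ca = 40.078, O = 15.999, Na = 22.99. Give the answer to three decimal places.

4.82 wt% Na2O ÷ 61.979 g/mol = 0.07777 mol, giving 0.15554 Na and 0.07777 O.
11.94 wt% CaO ÷ 56.077 g/mol = 0.21292 mol, giving 0.21292 Ca and 0.21292 O.
29.66 wt% Al2O3 ÷ 101.961 g/mol = 0.29090 mol, giving 0.58180 Al and 0.87270 O.
53.83 wt% SiO2 ÷ 60.083 g/mol = 0.89593 mol, giving 0.89593 Si and 1.79186 O.
Oxygen sums to 2.95525; scaling by 8/2.95525 = 2.70705 puts the formula on 8 O.
Al: 0.58180 × 2.70705 = 1.575 atoms per formula unit.

1.575 Al apfu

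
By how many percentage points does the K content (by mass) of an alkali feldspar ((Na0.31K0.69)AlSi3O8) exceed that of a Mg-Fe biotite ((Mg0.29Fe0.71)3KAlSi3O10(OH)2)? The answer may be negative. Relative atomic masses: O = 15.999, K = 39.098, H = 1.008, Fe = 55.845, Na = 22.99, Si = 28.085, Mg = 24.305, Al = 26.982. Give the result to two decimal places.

First mineral: 26.978 g K in 273.334 g formula = 9.87 wt% K.
Second mineral: 39.098 g K in 484.434 g formula = 8.07 wt% K.
9.87% − 8.07% gives a difference of 1.80 percentage points.

1.80 percentage points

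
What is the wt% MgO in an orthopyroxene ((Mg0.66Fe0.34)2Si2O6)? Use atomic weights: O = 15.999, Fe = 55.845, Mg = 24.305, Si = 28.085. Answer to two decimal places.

Formula mass = 222.221 g/mol.
1.32 Mg → 1.3200 mol MgO per formula unit; M(MgO) = 40.304, so MgO mass = 53.201 g.
53.201/222.221 × 100 = 23.94 wt%.

23.94 wt%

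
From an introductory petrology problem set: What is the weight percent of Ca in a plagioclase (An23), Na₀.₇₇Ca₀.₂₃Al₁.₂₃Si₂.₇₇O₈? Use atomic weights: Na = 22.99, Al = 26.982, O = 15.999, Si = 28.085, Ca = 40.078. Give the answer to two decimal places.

3.47 mass %

Formula mass = 0.77×22.99 + 0.23×40.078 + 1.23×26.982 + 2.77×28.085 + 8×15.999 = 265.896 g/mol, of which 9.218 g is Ca.
So Ca makes up 9.218/265.896 = 0.0347 of the mass, i.e. 3.47%.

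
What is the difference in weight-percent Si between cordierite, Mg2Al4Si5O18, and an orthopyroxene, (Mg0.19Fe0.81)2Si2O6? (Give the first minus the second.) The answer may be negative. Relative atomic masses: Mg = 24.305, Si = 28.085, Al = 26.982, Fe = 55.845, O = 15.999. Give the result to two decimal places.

Si in Mg2Al4Si5O18: molar mass 584.945 g/mol; 5×28.085 = 140.425 g → 24.01 wt%.
Si in (Mg0.19Fe0.81)2Si2O6: molar mass 251.869 g/mol; 2×28.085 = 56.170 g → 22.30 wt%.
Difference = 24.01 − 22.30 = 1.71 percentage points.

1.71 percentage points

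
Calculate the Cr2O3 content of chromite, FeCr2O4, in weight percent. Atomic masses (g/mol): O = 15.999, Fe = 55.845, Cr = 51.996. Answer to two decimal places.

67.90 wt%

Molar mass of FeCr2O4 = 1*55.845 + 2*51.996 + 4*15.999 = 223.833 g/mol.
Each formula unit contains 2 Cr, equivalent to 2/2 = 1.0000 mol Cr2O3.
M(Cr2O3) = 2×51.996 + 3×15.999 = 151.989 g/mol.
Mass of Cr2O3 per formula unit = 1.0000 × 151.989 = 151.989 g.
Cr2O3 wt% = 151.989 / 223.833 × 100 = 67.90%.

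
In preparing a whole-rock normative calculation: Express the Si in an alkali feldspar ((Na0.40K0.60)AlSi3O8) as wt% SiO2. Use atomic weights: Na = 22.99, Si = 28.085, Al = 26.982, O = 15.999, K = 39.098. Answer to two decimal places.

66.30 wt%

Molar mass of (Na0.40K0.60)AlSi3O8 = 0.40*22.99 + 0.60*39.098 + 1*26.982 + 3*28.085 + 8*15.999 = 271.884 g/mol.
Each formula unit contains 3 Si, equivalent to 3/1 = 3.0000 mol SiO2.
M(SiO2) = 1×28.085 + 2×15.999 = 60.083 g/mol.
Mass of SiO2 per formula unit = 3.0000 × 60.083 = 180.249 g.
SiO2 wt% = 180.249 / 271.884 × 100 = 66.30%.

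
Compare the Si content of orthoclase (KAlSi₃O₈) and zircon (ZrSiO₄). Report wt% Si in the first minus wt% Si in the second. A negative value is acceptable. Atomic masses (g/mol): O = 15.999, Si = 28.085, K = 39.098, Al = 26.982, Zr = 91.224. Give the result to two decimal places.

14.95 percentage points

Si in KAlSi₃O₈: molar mass 278.327 g/mol; 3×28.085 = 84.255 g → 30.27 wt%.
Si in ZrSiO₄: molar mass 183.305 g/mol; 1×28.085 = 28.085 g → 15.32 wt%.
Difference = 30.27 − 15.32 = 14.95 percentage points.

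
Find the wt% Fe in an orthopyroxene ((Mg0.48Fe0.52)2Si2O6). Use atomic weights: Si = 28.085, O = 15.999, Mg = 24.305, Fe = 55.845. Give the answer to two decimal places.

M((Mg0.48Fe0.52)2Si2O6) = 233.576 g/mol.
Fe contributes 1.04 × 55.845 = 58.079 g per mole.
58.079/233.576 = 0.2487 → 24.87%.

24.87 mass %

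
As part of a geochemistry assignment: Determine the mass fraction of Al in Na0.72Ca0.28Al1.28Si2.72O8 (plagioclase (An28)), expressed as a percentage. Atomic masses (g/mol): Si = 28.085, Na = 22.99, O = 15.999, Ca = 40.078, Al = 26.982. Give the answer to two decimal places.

12.95 weight percent

M(Na0.72Ca0.28Al1.28Si2.72O8) = 266.695 g/mol.
Al contributes 1.28 × 26.982 = 34.537 g per mole.
34.537/266.695 = 0.1295 → 12.95%.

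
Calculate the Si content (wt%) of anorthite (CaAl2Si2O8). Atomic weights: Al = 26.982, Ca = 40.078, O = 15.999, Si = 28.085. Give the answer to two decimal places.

Molar mass of CaAl2Si2O8: 1*40.078 + 2*26.982 + 2*28.085 + 8*15.999 = 278.204 g/mol.
Mass of Si per formula unit: 2 × 28.085 = 56.170 g.
Weight fraction Si = 56.170 / 278.204 = 0.2019.

20.19 wt%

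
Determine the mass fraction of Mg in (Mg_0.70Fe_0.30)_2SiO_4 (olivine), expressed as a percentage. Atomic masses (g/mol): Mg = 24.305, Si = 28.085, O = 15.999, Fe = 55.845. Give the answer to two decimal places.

21.32 mass %

Formula mass = 1.40×24.305 + 0.60×55.845 + 1×28.085 + 4×15.999 = 159.615 g/mol, of which 34.027 g is Mg.
So Mg makes up 34.027/159.615 = 0.2132 of the mass, i.e. 21.32%.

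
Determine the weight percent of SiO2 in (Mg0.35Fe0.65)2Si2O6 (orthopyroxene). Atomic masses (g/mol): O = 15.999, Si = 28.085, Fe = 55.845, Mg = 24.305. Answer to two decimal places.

Molar mass of (Mg0.35Fe0.65)2Si2O6 = 0.70·24.305 + 1.30·55.845 + 2·28.085 + 6·15.999 = 241.776 g/mol.
Each formula unit contains 2 Si, equivalent to 2/1 = 2.0000 mol SiO2.
M(SiO2) = 1×28.085 + 2×15.999 = 60.083 g/mol.
Mass of SiO2 per formula unit = 2.0000 × 60.083 = 120.166 g.
SiO2 wt% = 120.166 / 241.776 × 100 = 49.70%.

49.70 wt%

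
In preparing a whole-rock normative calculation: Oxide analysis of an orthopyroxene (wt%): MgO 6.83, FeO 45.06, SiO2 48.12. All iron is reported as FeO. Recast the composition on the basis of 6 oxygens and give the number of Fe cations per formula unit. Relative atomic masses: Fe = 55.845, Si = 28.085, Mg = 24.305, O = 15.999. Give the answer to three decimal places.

1.569 Fe apfu

MgO (M=40.304): mol = 0.16946; Mg = 0.16946, O = 0.16946.
FeO (M=71.844): mol = 0.62719; Fe = 0.62719, O = 0.62719.
SiO2 (M=60.083): mol = 0.80089; Si = 0.80089, O = 1.60178.
ΣO = 2.39843; factor = 6/ΣO = 2.50164.
Fe apfu = 0.62719 × 2.50164 = 1.569.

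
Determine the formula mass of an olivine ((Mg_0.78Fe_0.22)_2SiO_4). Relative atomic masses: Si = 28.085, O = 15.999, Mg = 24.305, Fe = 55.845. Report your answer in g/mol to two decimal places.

Mg: 1.56 × 24.305 = 37.9158
Fe: 0.44 × 55.845 = 24.5718
Si: 1 × 28.085 = 28.0850
O: 4 × 15.999 = 63.9960
Summing the contributions gives the formula mass.

154.57 g/mol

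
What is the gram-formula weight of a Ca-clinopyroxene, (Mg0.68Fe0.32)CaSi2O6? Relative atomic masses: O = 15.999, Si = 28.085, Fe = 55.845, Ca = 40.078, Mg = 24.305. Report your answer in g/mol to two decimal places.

M = 0.68·24.305 + 0.32·55.845 + 1·40.078 + 2·28.085 + 6·15.999

226.64 g/mol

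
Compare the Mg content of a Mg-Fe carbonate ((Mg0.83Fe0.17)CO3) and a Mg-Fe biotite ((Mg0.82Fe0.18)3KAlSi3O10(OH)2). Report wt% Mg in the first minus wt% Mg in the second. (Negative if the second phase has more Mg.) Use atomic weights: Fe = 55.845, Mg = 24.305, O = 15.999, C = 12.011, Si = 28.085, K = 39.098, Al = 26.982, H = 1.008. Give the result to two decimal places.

8.73 percentage points

Mg in (Mg0.83Fe0.17)CO3: molar mass 89.675 g/mol; 0.83×24.305 = 20.173 g → 22.50 wt%.
Mg in (Mg0.82Fe0.18)3KAlSi3O10(OH)2: molar mass 434.286 g/mol; 2.46×24.305 = 59.790 g → 13.77 wt%.
Difference = 22.50 − 13.77 = 8.73 percentage points.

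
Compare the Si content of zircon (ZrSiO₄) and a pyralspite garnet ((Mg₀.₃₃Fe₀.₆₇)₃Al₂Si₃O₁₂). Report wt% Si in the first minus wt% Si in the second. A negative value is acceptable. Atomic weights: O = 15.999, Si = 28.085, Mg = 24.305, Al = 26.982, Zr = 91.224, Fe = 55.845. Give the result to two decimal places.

-2.74 percentage points

First mineral: 28.085 g Si in 183.305 g formula = 15.32 wt% Si.
Second mineral: 84.255 g Si in 466.517 g formula = 18.06 wt% Si.
15.32% − 18.06% gives a difference of -2.74 percentage points.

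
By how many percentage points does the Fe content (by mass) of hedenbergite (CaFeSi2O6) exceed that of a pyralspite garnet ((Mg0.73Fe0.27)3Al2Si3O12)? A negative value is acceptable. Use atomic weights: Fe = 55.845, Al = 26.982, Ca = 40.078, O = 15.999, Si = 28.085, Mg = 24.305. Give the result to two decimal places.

11.96 percentage points

M(CaFeSi2O6) = 248.087 g/mol, so wt% Fe = 55.845/248.087 × 100 = 22.51%.
M((Mg0.73Fe0.27)3Al2Si3O12) = 428.669 g/mol, so wt% Fe = 45.234/428.669 × 100 = 10.55%.
22.51 − 10.55 = 11.96 pp.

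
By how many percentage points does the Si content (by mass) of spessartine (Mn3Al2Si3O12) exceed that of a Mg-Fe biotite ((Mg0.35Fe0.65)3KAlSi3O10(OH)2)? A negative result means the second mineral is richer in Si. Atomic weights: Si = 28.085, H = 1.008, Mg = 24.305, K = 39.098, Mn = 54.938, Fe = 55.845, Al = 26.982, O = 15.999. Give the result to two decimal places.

M(Mn3Al2Si3O12) = 495.021 g/mol, so wt% Si = 84.255/495.021 × 100 = 17.02%.
M((Mg0.35Fe0.65)3KAlSi3O10(OH)2) = 478.757 g/mol, so wt% Si = 84.255/478.757 × 100 = 17.60%.
17.02 − 17.60 = -0.58 pp.

-0.58 percentage points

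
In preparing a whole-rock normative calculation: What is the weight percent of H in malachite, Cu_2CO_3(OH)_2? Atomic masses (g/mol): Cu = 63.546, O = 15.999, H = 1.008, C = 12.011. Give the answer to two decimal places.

0.91 weight percent

Formula mass = 2*63.546 + 1*12.011 + 5*15.999 + 2*1.008 = 221.114 g/mol, of which 2.016 g is H.
So H makes up 2.016/221.114 = 0.0091 of the mass, i.e. 0.91%.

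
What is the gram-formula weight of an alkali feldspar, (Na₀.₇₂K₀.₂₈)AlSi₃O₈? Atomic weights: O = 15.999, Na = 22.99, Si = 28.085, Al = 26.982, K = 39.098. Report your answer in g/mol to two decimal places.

M = 0.72·22.99 + 0.28·39.098 + 1·26.982 + 3·28.085 + 8·15.999

266.73 g/mol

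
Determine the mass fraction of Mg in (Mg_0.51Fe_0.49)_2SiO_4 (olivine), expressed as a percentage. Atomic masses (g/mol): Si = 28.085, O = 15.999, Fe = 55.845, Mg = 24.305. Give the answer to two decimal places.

14.45 wt%

Formula mass = 1.02*24.305 + 0.98*55.845 + 1*28.085 + 4*15.999 = 171.600 g/mol, of which 24.791 g is Mg.
So Mg makes up 24.791/171.600 = 0.1445 of the mass, i.e. 14.45%.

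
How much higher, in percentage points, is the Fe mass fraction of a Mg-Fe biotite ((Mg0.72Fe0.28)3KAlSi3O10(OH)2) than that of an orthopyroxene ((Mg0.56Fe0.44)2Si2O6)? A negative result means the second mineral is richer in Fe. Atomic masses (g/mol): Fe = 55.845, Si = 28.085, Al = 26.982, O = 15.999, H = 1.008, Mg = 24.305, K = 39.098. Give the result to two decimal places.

First mineral: 46.910 g Fe in 443.748 g formula = 10.57 wt% Fe.
Second mineral: 49.144 g Fe in 228.529 g formula = 21.50 wt% Fe.
10.57% − 21.50% gives a difference of -10.93 percentage points.

-10.93 percentage points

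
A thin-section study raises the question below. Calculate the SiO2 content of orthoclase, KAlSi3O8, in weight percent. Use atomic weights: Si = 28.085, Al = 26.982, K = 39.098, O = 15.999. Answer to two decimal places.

M(KAlSi3O8) = 278.327 g/mol; M(SiO2) = 60.083 g/mol.
Moles SiO2 per formula unit = 3 Si ÷ 1 = 3.0000.
SiO2 fraction = (3.0000 × 60.083) / 278.327 = 180.249/278.327 = 0.6476.

64.76 wt%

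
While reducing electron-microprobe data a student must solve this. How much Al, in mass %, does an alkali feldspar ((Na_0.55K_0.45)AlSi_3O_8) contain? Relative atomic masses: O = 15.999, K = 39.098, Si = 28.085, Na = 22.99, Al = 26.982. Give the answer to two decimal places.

10.01 mass %

Formula mass = 0.55·22.99 + 0.45·39.098 + 1·26.982 + 3·28.085 + 8·15.999 = 269.468 g/mol, of which 26.982 g is Al.
So Al makes up 26.982/269.468 = 0.1001 of the mass, i.e. 10.01%.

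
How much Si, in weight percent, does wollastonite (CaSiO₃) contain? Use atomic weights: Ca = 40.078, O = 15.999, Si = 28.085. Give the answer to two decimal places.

Formula mass = 1×40.078 + 1×28.085 + 3×15.999 = 116.160 g/mol, of which 28.085 g is Si.
So Si makes up 28.085/116.160 = 0.2418 of the mass, i.e. 24.18%.

24.18 weight percent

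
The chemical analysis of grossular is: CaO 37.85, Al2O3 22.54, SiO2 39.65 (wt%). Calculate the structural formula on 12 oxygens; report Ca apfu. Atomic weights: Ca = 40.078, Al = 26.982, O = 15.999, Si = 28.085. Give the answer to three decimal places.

3.047 Ca apfu

CaO (M=56.077): mol = 0.67496; Ca = 0.67496, O = 0.67496.
Al2O3 (M=101.961): mol = 0.22106; Al = 0.44212, O = 0.66318.
SiO2 (M=60.083): mol = 0.65992; Si = 0.65992, O = 1.31984.
ΣO = 2.65798; factor = 12/ΣO = 4.51471.
Ca apfu = 0.67496 × 4.51471 = 3.047.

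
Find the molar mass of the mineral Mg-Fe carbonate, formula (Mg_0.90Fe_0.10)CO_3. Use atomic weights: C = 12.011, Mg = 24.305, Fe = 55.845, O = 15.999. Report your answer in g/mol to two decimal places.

87.47 g/mol

Mg: 0.90 × 24.305 = 21.8745
Fe: 0.10 × 55.845 = 5.5845
C: 1 × 12.011 = 12.0110
O: 3 × 15.999 = 47.9970
Summing the contributions gives the formula mass.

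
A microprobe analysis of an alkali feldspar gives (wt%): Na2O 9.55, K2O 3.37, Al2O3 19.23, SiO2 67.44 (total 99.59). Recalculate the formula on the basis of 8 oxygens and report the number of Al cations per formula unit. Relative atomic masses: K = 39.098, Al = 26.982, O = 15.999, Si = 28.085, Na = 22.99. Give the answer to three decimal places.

Na2O (M=61.979): mol = 0.15408; Na = 0.30816, O = 0.15408.
K2O (M=94.195): mol = 0.03578; K = 0.07156, O = 0.03578.
Al2O3 (M=101.961): mol = 0.18860; Al = 0.37720, O = 0.56580.
SiO2 (M=60.083): mol = 1.12245; Si = 1.12245, O = 2.24490.
ΣO = 3.00056; factor = 8/ΣO = 2.66617.
Al apfu = 0.37720 × 2.66617 = 1.006.

1.006 Al apfu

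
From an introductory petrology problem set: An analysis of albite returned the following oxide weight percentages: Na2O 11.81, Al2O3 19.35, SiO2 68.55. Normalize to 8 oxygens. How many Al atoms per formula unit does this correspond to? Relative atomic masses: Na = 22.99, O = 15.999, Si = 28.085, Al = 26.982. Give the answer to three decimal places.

0.998 Al apfu

Na2O: 11.81/61.979 = 0.19055 mol → 0.38110 mol Na, 0.19055 mol O.
Al2O3: 19.35/101.961 = 0.18978 mol → 0.37956 mol Al, 0.56934 mol O.
SiO2: 68.55/60.083 = 1.14092 mol → 1.14092 mol Si, 2.28184 mol O.
Total oxygen = 3.04173 mol. Normalization factor = 8/3.04173 = 2.63008.
Al per 8 O = 0.37956 × 2.63008 = 0.998.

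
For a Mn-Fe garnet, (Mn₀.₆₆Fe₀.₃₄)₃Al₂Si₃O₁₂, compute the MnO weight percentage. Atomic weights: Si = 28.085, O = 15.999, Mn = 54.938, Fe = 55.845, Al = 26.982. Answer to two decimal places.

28.32 wt%

Molar mass of (Mn₀.₆₆Fe₀.₃₄)₃Al₂Si₃O₁₂ = 1.98×54.938 + 1.02×55.845 + 2×26.982 + 3×28.085 + 12×15.999 = 495.946 g/mol.
Each formula unit contains 1.98 Mn, equivalent to 1.98/1 = 1.9800 mol MnO.
M(MnO) = 1×54.938 + 1×15.999 = 70.937 g/mol.
Mass of MnO per formula unit = 1.9800 × 70.937 = 140.455 g.
MnO wt% = 140.455 / 495.946 × 100 = 28.32%.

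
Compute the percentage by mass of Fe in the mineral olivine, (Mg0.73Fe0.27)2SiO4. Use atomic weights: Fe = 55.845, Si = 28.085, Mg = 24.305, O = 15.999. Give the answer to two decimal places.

19.12 wt%

M((Mg0.73Fe0.27)2SiO4) = 157.723 g/mol.
Fe contributes 0.54 × 55.845 = 30.156 g per mole.
30.156/157.723 = 0.1912 → 19.12%.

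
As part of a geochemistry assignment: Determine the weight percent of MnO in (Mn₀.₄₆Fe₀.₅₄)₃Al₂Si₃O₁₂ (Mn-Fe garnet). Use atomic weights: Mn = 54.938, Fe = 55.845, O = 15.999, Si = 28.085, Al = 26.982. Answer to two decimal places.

Formula mass = 496.490 g/mol.
1.38 Mn → 1.3800 mol MnO per formula unit; M(MnO) = 70.937, so MnO mass = 97.893 g.
97.893/496.490 × 100 = 19.72 wt%.

19.72 wt%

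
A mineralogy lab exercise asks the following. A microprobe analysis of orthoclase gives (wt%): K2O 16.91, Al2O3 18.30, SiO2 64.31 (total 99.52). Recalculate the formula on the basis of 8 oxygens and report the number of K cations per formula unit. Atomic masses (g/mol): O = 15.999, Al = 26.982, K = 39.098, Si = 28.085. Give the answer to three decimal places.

1.005 K apfu

K2O: 16.91/94.195 = 0.17952 mol → 0.35904 mol K, 0.17952 mol O.
Al2O3: 18.30/101.961 = 0.17948 mol → 0.35896 mol Al, 0.53844 mol O.
SiO2: 64.31/60.083 = 1.07035 mol → 1.07035 mol Si, 2.14070 mol O.
Total oxygen = 2.85866 mol. Normalization factor = 8/2.85866 = 2.79851.
K per 8 O = 0.35904 × 2.79851 = 1.005.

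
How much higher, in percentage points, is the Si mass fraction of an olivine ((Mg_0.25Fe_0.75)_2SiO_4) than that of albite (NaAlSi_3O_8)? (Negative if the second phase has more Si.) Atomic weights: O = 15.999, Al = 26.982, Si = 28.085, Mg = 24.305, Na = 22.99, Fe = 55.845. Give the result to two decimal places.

-17.19 percentage points

Si in (Mg_0.25Fe_0.75)_2SiO_4: molar mass 188.001 g/mol; 1×28.085 = 28.085 g → 14.94 wt%.
Si in NaAlSi_3O_8: molar mass 262.219 g/mol; 3×28.085 = 84.255 g → 32.13 wt%.
Difference = 14.94 − 32.13 = -17.19 percentage points.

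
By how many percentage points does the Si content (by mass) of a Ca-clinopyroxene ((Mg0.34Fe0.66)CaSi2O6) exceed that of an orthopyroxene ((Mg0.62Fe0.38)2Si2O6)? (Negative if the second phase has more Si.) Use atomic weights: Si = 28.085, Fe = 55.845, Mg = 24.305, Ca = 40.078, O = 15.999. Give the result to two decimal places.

-1.33 percentage points

M((Mg0.34Fe0.66)CaSi2O6) = 237.363 g/mol, so wt% Si = 56.170/237.363 × 100 = 23.66%.
M((Mg0.62Fe0.38)2Si2O6) = 224.744 g/mol, so wt% Si = 56.170/224.744 × 100 = 24.99%.
23.66 − 24.99 = -1.33 pp.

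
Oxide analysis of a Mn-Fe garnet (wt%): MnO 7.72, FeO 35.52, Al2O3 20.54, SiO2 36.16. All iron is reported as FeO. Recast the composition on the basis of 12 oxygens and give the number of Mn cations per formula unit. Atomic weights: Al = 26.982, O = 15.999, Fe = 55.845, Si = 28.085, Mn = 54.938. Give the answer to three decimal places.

MnO: 7.72/70.937 = 0.10883 mol → 0.10883 mol Mn, 0.10883 mol O.
FeO: 35.52/71.844 = 0.49440 mol → 0.49440 mol Fe, 0.49440 mol O.
Al2O3: 20.54/101.961 = 0.20145 mol → 0.40290 mol Al, 0.60435 mol O.
SiO2: 36.16/60.083 = 0.60183 mol → 0.60183 mol Si, 1.20366 mol O.
Total oxygen = 2.41124 mol. Normalization factor = 12/2.41124 = 4.97669.
Mn per 12 O = 0.10883 × 4.97669 = 0.542.

0.542 Mn apfu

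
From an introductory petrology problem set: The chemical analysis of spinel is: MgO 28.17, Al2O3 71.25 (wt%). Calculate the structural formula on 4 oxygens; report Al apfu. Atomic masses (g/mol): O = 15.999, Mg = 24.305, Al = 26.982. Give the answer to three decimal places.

2.000 Al apfu

MgO: 28.17/40.304 = 0.69894 mol → 0.69894 mol Mg, 0.69894 mol O.
Al2O3: 71.25/101.961 = 0.69880 mol → 1.39760 mol Al, 2.09640 mol O.
Total oxygen = 2.79534 mol. Normalization factor = 4/2.79534 = 1.43095.
Al per 4 O = 1.39760 × 1.43095 = 2.000.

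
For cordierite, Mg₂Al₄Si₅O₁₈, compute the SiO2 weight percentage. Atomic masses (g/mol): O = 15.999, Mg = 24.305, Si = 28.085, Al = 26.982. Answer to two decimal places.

Formula mass = 584.945 g/mol.
5 Si → 5.0000 mol SiO2 per formula unit; M(SiO2) = 60.083, so SiO2 mass = 300.415 g.
300.415/584.945 × 100 = 51.36 wt%.

51.36 wt%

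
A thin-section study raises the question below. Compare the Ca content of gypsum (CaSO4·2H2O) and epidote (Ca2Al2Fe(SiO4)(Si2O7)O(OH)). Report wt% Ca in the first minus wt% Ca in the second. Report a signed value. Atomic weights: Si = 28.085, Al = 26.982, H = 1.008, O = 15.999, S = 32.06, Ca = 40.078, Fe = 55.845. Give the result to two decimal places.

Ca in CaSO4·2H2O: molar mass 172.164 g/mol; 1×40.078 = 40.078 g → 23.28 wt%.
Ca in Ca2Al2Fe(SiO4)(Si2O7)O(OH): molar mass 483.215 g/mol; 2×40.078 = 80.156 g → 16.59 wt%.
Difference = 23.28 − 16.59 = 6.69 percentage points.

6.69 percentage points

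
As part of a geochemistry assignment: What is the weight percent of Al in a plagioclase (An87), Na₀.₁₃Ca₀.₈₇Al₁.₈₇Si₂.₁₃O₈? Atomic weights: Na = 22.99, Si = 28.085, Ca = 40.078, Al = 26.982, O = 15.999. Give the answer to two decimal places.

Molar mass of Na₀.₁₃Ca₀.₈₇Al₁.₈₇Si₂.₁₃O₈: 0.13·22.99 + 0.87·40.078 + 1.87·26.982 + 2.13·28.085 + 8·15.999 = 276.126 g/mol.
Mass of Al per formula unit: 1.87 × 26.982 = 50.456 g.
Weight fraction Al = 50.456 / 276.126 = 0.1827.

18.27 weight percent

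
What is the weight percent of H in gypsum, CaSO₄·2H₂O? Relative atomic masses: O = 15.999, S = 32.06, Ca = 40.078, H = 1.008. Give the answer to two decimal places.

Molar mass of CaSO₄·2H₂O: 1×40.078 + 1×32.06 + 6×15.999 + 4×1.008 = 172.164 g/mol.
Mass of H per formula unit: 4 × 1.008 = 4.032 g.
Weight fraction H = 4.032 / 172.164 = 0.0234.

2.34 weight percent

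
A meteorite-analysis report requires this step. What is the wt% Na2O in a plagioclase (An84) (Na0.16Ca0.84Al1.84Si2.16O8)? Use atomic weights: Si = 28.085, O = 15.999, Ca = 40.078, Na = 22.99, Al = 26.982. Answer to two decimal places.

1.80 wt%

Molar mass of Na0.16Ca0.84Al1.84Si2.16O8 = 0.16·22.99 + 0.84·40.078 + 1.84·26.982 + 2.16·28.085 + 8·15.999 = 275.646 g/mol.
Each formula unit contains 0.16 Na, equivalent to 0.16/2 = 0.0800 mol Na2O.
M(Na2O) = 2×22.99 + 1×15.999 = 61.979 g/mol.
Mass of Na2O per formula unit = 0.0800 × 61.979 = 4.958 g.
Na2O wt% = 4.958 / 275.646 × 100 = 1.80%.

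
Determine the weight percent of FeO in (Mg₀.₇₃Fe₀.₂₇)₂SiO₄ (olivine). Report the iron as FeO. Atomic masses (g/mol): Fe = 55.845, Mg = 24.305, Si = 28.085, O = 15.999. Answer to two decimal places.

24.60 wt%

Molar mass of (Mg₀.₇₃Fe₀.₂₇)₂SiO₄ = 1.46×24.305 + 0.54×55.845 + 1×28.085 + 4×15.999 = 157.723 g/mol.
Each formula unit contains 0.54 Fe, equivalent to 0.54/1 = 0.5400 mol FeO.
M(FeO) = 1×55.845 + 1×15.999 = 71.844 g/mol.
Mass of FeO per formula unit = 0.5400 × 71.844 = 38.796 g.
FeO wt% = 38.796 / 157.723 × 100 = 24.60%.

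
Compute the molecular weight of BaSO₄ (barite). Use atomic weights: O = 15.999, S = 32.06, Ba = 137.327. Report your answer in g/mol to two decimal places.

The formula mass is the sum 1*137.327 + 1*32.06 + 4*15.999.

233.38 g/mol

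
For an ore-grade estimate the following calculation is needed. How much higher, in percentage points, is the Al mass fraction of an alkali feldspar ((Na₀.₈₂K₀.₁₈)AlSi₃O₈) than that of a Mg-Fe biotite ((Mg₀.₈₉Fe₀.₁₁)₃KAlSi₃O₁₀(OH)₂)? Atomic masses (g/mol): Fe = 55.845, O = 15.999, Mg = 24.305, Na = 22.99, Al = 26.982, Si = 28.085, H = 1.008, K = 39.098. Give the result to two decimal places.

First mineral: 26.982 g Al in 265.118 g formula = 10.18 wt% Al.
Second mineral: 26.982 g Al in 427.662 g formula = 6.31 wt% Al.
10.18% − 6.31% gives a difference of 3.87 percentage points.

3.87 percentage points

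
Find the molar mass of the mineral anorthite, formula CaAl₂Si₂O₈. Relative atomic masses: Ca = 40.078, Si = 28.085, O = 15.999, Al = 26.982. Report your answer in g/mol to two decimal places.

278.20 g/mol

M = 1·40.078 + 2·26.982 + 2·28.085 + 8·15.999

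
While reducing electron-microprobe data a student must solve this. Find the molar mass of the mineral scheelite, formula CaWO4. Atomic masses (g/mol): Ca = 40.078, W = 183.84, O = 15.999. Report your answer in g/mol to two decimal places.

Ca: 1 × 40.078 = 40.0780
W: 1 × 183.84 = 183.8400
O: 4 × 15.999 = 63.9960
Summing the contributions gives the formula mass.

287.91 g/mol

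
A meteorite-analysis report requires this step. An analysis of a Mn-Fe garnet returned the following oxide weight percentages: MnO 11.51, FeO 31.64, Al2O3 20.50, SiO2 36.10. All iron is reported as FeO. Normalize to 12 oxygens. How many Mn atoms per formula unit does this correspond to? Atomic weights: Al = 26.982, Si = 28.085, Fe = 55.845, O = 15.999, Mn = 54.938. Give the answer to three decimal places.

0.809 Mn apfu

MnO (M=70.937): mol = 0.16226; Mn = 0.16226, O = 0.16226.
FeO (M=71.844): mol = 0.44040; Fe = 0.44040, O = 0.44040.
Al2O3 (M=101.961): mol = 0.20106; Al = 0.40212, O = 0.60318.
SiO2 (M=60.083): mol = 0.60084; Si = 0.60084, O = 1.20168.
ΣO = 2.40752; factor = 12/ΣO = 4.98438.
Mn apfu = 0.16226 × 4.98438 = 0.809.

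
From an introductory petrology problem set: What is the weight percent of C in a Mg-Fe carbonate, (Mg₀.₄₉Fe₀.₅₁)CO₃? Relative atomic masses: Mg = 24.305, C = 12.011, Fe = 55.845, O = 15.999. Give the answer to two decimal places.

M((Mg₀.₄₉Fe₀.₅₁)CO₃) = 100.398 g/mol.
C contributes 1 × 12.011 = 12.011 g per mole.
12.011/100.398 = 0.1196 → 11.96%.

11.96 mass %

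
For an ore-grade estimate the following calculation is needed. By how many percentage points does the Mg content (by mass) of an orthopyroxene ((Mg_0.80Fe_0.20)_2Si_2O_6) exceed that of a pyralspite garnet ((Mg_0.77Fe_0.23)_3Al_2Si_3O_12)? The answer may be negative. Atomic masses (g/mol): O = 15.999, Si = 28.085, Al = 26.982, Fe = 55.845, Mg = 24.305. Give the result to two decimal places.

5.01 percentage points

First mineral: 38.888 g Mg in 213.390 g formula = 18.22 wt% Mg.
Second mineral: 56.145 g Mg in 424.885 g formula = 13.21 wt% Mg.
18.22% − 13.21% gives a difference of 5.01 percentage points.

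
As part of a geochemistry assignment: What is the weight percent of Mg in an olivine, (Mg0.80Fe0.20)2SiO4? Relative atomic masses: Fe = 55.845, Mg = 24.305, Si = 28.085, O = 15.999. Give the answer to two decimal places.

M((Mg0.80Fe0.20)2SiO4) = 153.307 g/mol.
Mg contributes 1.60 × 24.305 = 38.888 g per mole.
38.888/153.307 = 0.2537 → 25.37%.

25.37 mass %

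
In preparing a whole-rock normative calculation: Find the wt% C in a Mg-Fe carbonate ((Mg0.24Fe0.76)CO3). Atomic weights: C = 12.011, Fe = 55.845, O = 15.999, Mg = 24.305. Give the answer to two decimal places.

11.09 weight percent

Formula mass = 0.24·24.305 + 0.76·55.845 + 1·12.011 + 3·15.999 = 108.283 g/mol, of which 12.011 g is C.
So C makes up 12.011/108.283 = 0.1109 of the mass, i.e. 11.09%.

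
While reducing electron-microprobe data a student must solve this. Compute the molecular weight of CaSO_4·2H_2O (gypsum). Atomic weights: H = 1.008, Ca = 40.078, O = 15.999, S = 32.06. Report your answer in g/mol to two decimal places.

Ca: 1 × 40.078 = 40.0780
S: 1 × 32.06 = 32.0600
O: 6 × 15.999 = 95.9940
H: 4 × 1.008 = 4.0320
Summing the contributions gives the formula mass.

172.16 g/mol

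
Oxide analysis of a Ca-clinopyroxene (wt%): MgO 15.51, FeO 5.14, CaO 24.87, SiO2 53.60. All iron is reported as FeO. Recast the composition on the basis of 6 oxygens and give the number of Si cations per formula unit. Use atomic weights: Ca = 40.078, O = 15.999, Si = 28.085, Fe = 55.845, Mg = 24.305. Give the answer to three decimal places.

MgO: 15.51/40.304 = 0.38483 mol → 0.38483 mol Mg, 0.38483 mol O.
FeO: 5.14/71.844 = 0.07154 mol → 0.07154 mol Fe, 0.07154 mol O.
CaO: 24.87/56.077 = 0.44350 mol → 0.44350 mol Ca, 0.44350 mol O.
SiO2: 53.60/60.083 = 0.89210 mol → 0.89210 mol Si, 1.78420 mol O.
Total oxygen = 2.68407 mol. Normalization factor = 6/2.68407 = 2.23541.
Si per 6 O = 0.89210 × 2.23541 = 1.994.

1.994 Si apfu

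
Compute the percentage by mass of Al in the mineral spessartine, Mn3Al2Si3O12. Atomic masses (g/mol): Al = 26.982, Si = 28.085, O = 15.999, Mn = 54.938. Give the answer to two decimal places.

10.90 mass %

Formula mass = 3×54.938 + 2×26.982 + 3×28.085 + 12×15.999 = 495.021 g/mol, of which 53.964 g is Al.
So Al makes up 53.964/495.021 = 0.1090 of the mass, i.e. 10.90%.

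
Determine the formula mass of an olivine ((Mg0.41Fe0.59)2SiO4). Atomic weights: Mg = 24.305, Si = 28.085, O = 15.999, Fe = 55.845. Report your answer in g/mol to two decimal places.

The formula mass is the sum 0.82(24.305) + 1.18(55.845) + 1(28.085) + 4(15.999).

177.91 g/mol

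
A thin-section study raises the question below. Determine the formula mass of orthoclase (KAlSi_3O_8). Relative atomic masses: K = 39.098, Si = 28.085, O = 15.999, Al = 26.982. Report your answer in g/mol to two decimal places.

278.33 g/mol

The formula mass is the sum 1×39.098 + 1×26.982 + 3×28.085 + 8×15.999.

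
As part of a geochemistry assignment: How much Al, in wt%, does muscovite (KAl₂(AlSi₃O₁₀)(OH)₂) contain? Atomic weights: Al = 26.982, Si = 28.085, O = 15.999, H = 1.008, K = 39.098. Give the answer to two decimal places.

20.32 wt%

M(KAl₂(AlSi₃O₁₀)(OH)₂) = 398.303 g/mol.
Al contributes 3 × 26.982 = 80.946 g per mole.
80.946/398.303 = 0.2032 → 20.32%.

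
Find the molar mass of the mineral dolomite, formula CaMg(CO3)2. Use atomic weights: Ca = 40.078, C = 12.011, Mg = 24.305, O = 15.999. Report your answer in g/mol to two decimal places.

The formula mass is the sum 1×40.078 + 1×24.305 + 2×12.011 + 6×15.999.

184.40 g/mol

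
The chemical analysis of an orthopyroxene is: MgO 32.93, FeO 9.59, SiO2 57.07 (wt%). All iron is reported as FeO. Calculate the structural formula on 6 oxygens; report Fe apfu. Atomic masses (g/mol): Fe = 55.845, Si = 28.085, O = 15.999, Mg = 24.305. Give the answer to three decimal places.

0.281 Fe apfu

32.93 wt% MgO ÷ 40.304 g/mol = 0.81704 mol, giving 0.81704 Mg and 0.81704 O.
9.59 wt% FeO ÷ 71.844 g/mol = 0.13348 mol, giving 0.13348 Fe and 0.13348 O.
57.07 wt% SiO2 ÷ 60.083 g/mol = 0.94985 mol, giving 0.94985 Si and 1.89970 O.
Oxygen sums to 2.85022; scaling by 6/2.85022 = 2.10510 puts the formula on 6 O.
Fe: 0.13348 × 2.10510 = 0.281 atoms per formula unit.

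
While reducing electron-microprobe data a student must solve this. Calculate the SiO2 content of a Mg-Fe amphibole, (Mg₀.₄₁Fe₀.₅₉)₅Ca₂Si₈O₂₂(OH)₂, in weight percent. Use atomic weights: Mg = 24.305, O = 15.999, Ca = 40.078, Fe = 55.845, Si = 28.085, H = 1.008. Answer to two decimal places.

M((Mg₀.₄₁Fe₀.₅₉)₅Ca₂Si₈O₂₂(OH)₂) = 905.396 g/mol; M(SiO2) = 60.083 g/mol.
Moles SiO2 per formula unit = 8 Si ÷ 1 = 8.0000.
SiO2 fraction = (8.0000 × 60.083) / 905.396 = 480.664/905.396 = 0.5309.

53.09 wt%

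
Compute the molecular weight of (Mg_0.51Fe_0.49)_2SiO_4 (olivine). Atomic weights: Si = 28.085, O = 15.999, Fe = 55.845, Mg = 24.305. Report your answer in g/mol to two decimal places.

171.60 g/mol

Mg: 1.02 × 24.305 = 24.7911
Fe: 0.98 × 55.845 = 54.7281
Si: 1 × 28.085 = 28.0850
O: 4 × 15.999 = 63.9960
Summing the contributions gives the formula mass.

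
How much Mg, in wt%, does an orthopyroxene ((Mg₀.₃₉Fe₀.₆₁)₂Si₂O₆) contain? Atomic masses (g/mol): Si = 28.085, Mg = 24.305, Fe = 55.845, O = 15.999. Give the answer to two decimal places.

7.92 wt%

Formula mass = 0.78·24.305 + 1.22·55.845 + 2·28.085 + 6·15.999 = 239.253 g/mol, of which 18.958 g is Mg.
So Mg makes up 18.958/239.253 = 0.0792 of the mass, i.e. 7.92%.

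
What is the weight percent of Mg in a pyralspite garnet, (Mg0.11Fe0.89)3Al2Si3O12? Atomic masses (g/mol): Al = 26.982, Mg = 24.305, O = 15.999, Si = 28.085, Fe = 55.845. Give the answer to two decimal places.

1.65 mass %

Molar mass of (Mg0.11Fe0.89)3Al2Si3O12: 0.33·24.305 + 2.67·55.845 + 2·26.982 + 3·28.085 + 12·15.999 = 487.334 g/mol.
Mass of Mg per formula unit: 0.33 × 24.305 = 8.021 g.
Weight fraction Mg = 8.021 / 487.334 = 0.0165.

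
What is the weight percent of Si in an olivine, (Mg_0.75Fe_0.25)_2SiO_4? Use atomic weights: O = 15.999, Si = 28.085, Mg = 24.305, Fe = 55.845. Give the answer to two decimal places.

Formula mass = 1.50*24.305 + 0.50*55.845 + 1*28.085 + 4*15.999 = 156.461 g/mol, of which 28.085 g is Si.
So Si makes up 28.085/156.461 = 0.1795 of the mass, i.e. 17.95%.

17.95 wt%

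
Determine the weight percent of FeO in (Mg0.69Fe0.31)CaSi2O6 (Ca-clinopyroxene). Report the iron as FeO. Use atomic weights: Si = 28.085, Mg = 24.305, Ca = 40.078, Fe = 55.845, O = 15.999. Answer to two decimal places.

M((Mg0.69Fe0.31)CaSi2O6) = 226.324 g/mol; M(FeO) = 71.844 g/mol.
Moles FeO per formula unit = 0.31 Fe ÷ 1 = 0.3100.
FeO fraction = (0.3100 × 71.844) / 226.324 = 22.272/226.324 = 0.0984.

9.84 wt%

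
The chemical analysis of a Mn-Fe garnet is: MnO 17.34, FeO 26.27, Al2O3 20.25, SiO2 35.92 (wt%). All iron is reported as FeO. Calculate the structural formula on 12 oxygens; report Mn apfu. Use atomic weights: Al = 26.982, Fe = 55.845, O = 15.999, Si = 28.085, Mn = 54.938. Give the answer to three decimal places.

MnO: 17.34/70.937 = 0.24444 mol → 0.24444 mol Mn, 0.24444 mol O.
FeO: 26.27/71.844 = 0.36565 mol → 0.36565 mol Fe, 0.36565 mol O.
Al2O3: 20.25/101.961 = 0.19861 mol → 0.39722 mol Al, 0.59583 mol O.
SiO2: 35.92/60.083 = 0.59784 mol → 0.59784 mol Si, 1.19568 mol O.
Total oxygen = 2.40160 mol. Normalization factor = 12/2.40160 = 4.99667.
Mn per 12 O = 0.24444 × 4.99667 = 1.221.

1.221 Mn apfu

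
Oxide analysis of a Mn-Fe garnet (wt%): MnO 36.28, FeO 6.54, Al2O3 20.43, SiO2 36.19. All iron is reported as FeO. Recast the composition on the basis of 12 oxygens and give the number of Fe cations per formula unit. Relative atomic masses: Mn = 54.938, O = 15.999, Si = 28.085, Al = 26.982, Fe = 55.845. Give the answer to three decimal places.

0.454 Fe apfu

36.28 wt% MnO ÷ 70.937 g/mol = 0.51144 mol, giving 0.51144 Mn and 0.51144 O.
6.54 wt% FeO ÷ 71.844 g/mol = 0.09103 mol, giving 0.09103 Fe and 0.09103 O.
20.43 wt% Al2O3 ÷ 101.961 g/mol = 0.20037 mol, giving 0.40074 Al and 0.60111 O.
36.19 wt% SiO2 ÷ 60.083 g/mol = 0.60233 mol, giving 0.60233 Si and 1.20466 O.
Oxygen sums to 2.40824; scaling by 12/2.40824 = 4.98289 puts the formula on 12 O.
Fe: 0.09103 × 4.98289 = 0.454 atoms per formula unit.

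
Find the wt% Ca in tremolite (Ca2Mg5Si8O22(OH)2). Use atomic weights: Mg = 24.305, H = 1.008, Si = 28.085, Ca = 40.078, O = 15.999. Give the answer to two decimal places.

M(Ca2Mg5Si8O22(OH)2) = 812.353 g/mol.
Ca contributes 2 × 40.078 = 80.156 g per mole.
80.156/812.353 = 0.0987 → 9.87%.

9.87 wt%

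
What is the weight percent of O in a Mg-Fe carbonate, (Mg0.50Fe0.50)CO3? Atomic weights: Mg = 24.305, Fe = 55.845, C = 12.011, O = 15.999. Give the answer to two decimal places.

47.96 weight percent

M((Mg0.50Fe0.50)CO3) = 100.083 g/mol.
O contributes 3 × 15.999 = 47.997 g per mole.
47.997/100.083 = 0.4796 → 47.96%.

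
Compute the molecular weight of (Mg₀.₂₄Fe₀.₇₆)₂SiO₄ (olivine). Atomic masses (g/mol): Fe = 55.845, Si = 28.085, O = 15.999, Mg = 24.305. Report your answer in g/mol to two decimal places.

M = 0.48×24.305 + 1.52×55.845 + 1×28.085 + 4×15.999

188.63 g/mol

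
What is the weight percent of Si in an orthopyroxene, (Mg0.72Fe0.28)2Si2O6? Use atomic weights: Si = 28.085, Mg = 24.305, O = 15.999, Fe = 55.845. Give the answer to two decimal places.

25.71 wt%

Formula mass = 1.44*24.305 + 0.56*55.845 + 2*28.085 + 6*15.999 = 218.436 g/mol, of which 56.170 g is Si.
So Si makes up 56.170/218.436 = 0.2571 of the mass, i.e. 25.71%.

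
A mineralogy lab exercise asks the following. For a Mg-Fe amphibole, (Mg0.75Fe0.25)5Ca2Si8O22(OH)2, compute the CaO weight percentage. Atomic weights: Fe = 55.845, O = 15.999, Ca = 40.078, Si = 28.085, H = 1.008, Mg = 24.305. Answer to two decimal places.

13.17 wt%

Molar mass of (Mg0.75Fe0.25)5Ca2Si8O22(OH)2 = 3.75×24.305 + 1.25×55.845 + 2×40.078 + 8×28.085 + 24×15.999 + 2×1.008 = 851.778 g/mol.
Each formula unit contains 2 Ca, equivalent to 2/1 = 2.0000 mol CaO.
M(CaO) = 1×40.078 + 1×15.999 = 56.077 g/mol.
Mass of CaO per formula unit = 2.0000 × 56.077 = 112.154 g.
CaO wt% = 112.154 / 851.778 × 100 = 13.17%.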